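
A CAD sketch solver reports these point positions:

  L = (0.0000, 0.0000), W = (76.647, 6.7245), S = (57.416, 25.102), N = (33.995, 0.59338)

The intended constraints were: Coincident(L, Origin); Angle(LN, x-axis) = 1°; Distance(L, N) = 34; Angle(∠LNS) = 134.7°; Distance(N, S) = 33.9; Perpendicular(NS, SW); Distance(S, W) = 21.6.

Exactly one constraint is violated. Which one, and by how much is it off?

Distance(S, W) = 21.6 — off by 5.00.

L = (0.00, 0.00) ✓; LN at 1.000° ✓; |LN| = 34.00 ✓; ∠LNS = 134.7° ✓; |NS| = 33.90 ✓; ∠(NS, SW) = 90.00° ✓; |SW| = 26.60 ✗.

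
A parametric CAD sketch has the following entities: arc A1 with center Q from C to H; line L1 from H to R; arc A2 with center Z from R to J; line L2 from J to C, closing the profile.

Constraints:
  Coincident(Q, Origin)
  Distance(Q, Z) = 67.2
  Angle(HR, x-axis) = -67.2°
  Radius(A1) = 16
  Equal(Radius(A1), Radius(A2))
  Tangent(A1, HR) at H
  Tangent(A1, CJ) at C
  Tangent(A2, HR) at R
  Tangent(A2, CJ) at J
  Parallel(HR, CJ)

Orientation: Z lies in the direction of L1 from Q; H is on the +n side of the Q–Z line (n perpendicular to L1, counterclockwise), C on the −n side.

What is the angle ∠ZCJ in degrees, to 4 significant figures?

13.39°

The slot axis is L1's direction at -67.2°, so u = (cos -67.2°, sin -67.2°) = (0.3875, -0.9219) and n = (−sin -67.2°, cos -67.2°) = (0.9219, 0.3875). Q is at the origin and Z lies 67.2 along u from Q, so Z = 67.2·u = (26.04, -61.95). Tangency of A1 to both parallel lines with radius 16.0 puts H and C at Q ± 16.0·n: H = (14.75, 6.200), C = (-14.75, -6.200). Equal radii place R and J the same way about Z: R = Z + 16.0·n = (40.79, -55.75), J = Z − 16.0·n = (11.29, -68.15). Then cos ∠ZCJ = CZ·CJ / (|CZ||CJ|), giving 13.39°.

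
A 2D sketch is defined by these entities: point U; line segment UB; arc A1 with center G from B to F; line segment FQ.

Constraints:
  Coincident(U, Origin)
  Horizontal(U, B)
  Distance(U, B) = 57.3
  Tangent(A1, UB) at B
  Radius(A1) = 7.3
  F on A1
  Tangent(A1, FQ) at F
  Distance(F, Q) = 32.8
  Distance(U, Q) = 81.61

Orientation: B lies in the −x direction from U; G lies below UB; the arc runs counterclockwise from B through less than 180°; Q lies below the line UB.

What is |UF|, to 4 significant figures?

64.59

Checks: |GF| = 7.300 ✓; ∠(GF, FQ) = 90.00° ✓; |FQ| = 32.80 ✓; |UQ| = 81.61 ✓.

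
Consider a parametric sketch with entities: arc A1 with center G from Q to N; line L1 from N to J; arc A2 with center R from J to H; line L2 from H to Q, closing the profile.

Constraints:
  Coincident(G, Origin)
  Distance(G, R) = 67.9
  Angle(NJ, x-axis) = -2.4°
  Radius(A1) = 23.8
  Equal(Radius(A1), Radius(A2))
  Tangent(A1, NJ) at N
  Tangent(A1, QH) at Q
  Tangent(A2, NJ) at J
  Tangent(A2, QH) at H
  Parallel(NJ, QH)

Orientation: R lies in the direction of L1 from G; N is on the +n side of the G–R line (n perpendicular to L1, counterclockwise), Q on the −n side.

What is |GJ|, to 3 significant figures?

72.0

The slot axis is L1's direction at -2.4°, so u = (cos -2.4°, sin -2.4°) = (0.999, -0.0419) and n = (−sin -2.4°, cos -2.4°) = (0.0419, 0.999). G is at the origin and R lies 67.9 along u from G, so R = 67.9·u = (67.8, -2.84). Tangency of A1 to both parallel lines with radius 23.8 puts N and Q at G ± 23.8·n: N = (0.997, 23.8), Q = (-0.997, -23.8). Equal radii place J and H the same way about R: J = R + 23.8·n = (68.8, 20.9), H = R − 23.8·n = (66.8, -26.6). Then |GJ| = |J − G| = 72.0.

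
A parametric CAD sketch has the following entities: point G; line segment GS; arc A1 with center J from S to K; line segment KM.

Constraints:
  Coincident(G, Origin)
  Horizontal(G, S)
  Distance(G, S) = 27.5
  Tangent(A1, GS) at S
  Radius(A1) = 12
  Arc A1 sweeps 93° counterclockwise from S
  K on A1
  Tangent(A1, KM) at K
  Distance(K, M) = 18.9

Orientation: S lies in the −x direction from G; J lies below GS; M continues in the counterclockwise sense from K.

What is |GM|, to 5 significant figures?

49.741

G is at the origin; G and S share the same y with |GS| = 27.5 and S on the −x side, so S = (-27.500, 0.0000). Tangency of A1 to GS means the radius JS is perpendicular to GS, so J = S + (0, -12) = (-27.500, -12.000). On A1, S sits at bearing 90° from J; a 93° counterclockwise sweep puts K at bearing 183°, so K = J + 12.0·(cos 183°, sin 183°) = (-39.484, -12.628). A1 meets KM tangentially, so JK is at right angles to KM, so KM runs along (−sin 183°, cos 183°); with |KM| = 18.9, M = (-38.494, -31.502). Then |GM| = |M − G| = 49.741.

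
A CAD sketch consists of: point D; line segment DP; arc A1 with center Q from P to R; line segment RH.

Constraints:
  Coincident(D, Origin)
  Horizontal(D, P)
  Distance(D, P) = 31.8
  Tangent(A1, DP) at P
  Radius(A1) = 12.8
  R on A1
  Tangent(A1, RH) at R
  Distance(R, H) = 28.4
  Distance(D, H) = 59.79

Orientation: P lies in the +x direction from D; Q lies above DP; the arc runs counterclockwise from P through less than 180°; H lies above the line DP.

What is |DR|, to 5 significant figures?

46.634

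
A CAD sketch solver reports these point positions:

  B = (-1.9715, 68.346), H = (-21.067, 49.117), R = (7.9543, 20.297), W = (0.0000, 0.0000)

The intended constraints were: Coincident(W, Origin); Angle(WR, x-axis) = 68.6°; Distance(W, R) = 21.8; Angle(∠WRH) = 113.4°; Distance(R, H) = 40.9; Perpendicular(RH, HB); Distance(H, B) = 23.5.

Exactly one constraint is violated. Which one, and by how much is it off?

Distance(H, B) = 23.5 — off by 3.60.

W = (0.00, 0.00) ✓; WR at 68.60° ✓; |WR| = 21.80 ✓; ∠WRH = 113.4° ✓; |RH| = 40.90 ✓; ∠(RH, HB) = 90.00° ✓; |HB| = 27.10 ✗.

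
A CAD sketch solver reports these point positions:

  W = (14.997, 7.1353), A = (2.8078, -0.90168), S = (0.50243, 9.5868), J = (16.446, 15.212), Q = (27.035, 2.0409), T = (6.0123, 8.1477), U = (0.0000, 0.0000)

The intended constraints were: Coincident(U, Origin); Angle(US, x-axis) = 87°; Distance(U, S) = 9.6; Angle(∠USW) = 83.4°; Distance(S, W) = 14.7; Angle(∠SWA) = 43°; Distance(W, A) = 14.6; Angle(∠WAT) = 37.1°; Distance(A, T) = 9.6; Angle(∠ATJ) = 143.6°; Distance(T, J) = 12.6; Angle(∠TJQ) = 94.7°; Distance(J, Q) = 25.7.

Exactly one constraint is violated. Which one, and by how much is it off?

Distance(J, Q) = 25.7 — off by 8.80.

U = (0.00, 0.00) ✓; US at 87.00° ✓; |US| = 9.600 ✓; ∠USW = 83.40° ✓; |SW| = 14.70 ✓; ∠SWA = 43.00° ✓; |WA| = 14.60 ✓; ∠WAT = 37.10° ✓; |AT| = 9.600 ✓; ∠ATJ = 143.6° ✓; |TJ| = 12.60 ✓; ∠TJQ = 94.70° ✓; |JQ| = 16.90 ✗.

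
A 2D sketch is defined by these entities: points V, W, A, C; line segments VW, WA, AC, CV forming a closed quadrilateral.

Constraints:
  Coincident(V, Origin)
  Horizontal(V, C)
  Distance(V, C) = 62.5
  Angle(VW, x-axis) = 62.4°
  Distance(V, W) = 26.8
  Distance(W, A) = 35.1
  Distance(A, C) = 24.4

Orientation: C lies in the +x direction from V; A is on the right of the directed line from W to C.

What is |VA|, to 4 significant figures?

38.10

V is at the origin; V and C share the same y with |VC| = 62.5 and C in +x, so C = (62.5, 0). VW runs at 62.4° with |VW| = 26.8, so W = (12.42, 23.75). A is determined by |WA| = 35.1 and |AC| = 24.4 together: it lies at the intersection of circle(W, 35.1) and circle(C, 24.4). With |WC| = 55.43, the foot of the radical line on WC is 33.46 from W and the perpendicular offset is √(35.1² − 33.46²) = 10.61. Taking the right-of-WC solution: A = (38.10, -0.1731).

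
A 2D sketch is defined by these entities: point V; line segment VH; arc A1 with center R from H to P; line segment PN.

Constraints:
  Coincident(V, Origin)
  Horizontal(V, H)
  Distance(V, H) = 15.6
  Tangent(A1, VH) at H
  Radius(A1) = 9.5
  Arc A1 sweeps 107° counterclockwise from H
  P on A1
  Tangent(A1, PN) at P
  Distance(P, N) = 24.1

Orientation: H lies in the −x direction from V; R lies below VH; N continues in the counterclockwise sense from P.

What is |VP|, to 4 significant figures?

27.57

A1 meets VH tangentially, so RH is at right angles to VH, so R = H + (0, -9.5) = (-15.60, -9.500). On A1, H sits at bearing 90° from R; a 107° counterclockwise sweep puts P at bearing 197°, so P = R + 9.5·(cos 197°, sin 197°) = (-24.68, -12.28). Then |VP| = |P − V| = 27.57.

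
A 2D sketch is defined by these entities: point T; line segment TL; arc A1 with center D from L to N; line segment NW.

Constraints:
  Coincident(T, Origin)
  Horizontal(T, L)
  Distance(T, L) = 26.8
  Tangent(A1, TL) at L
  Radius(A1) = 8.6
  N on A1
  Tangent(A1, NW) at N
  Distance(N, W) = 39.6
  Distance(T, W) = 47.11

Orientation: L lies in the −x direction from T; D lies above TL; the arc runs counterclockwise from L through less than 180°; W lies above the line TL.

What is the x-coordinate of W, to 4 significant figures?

-10.84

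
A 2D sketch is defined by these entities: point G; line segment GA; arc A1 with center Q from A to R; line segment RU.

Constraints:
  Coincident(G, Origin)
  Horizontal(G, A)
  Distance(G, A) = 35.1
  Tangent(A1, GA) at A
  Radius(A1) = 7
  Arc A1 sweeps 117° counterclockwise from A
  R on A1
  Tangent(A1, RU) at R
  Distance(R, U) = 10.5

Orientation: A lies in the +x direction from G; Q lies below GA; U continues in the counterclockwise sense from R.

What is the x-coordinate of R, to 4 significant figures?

28.86

A1 meets GA tangentially, so QA is at right angles to GA, so Q = A + (0, -7) = (35.10, -7.000). On A1, A sits at bearing 90° from Q; a 117° counterclockwise sweep puts R at bearing 207°, so R = Q + 7.0·(cos 207°, sin 207°) = (28.86, -10.18). So R.x = 28.86.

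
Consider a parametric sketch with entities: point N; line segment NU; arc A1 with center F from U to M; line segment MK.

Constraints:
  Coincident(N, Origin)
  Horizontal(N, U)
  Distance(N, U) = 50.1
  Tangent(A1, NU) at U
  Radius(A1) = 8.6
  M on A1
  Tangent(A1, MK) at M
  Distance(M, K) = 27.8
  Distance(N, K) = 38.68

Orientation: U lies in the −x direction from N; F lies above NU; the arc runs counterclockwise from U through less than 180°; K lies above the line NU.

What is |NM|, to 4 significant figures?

43.09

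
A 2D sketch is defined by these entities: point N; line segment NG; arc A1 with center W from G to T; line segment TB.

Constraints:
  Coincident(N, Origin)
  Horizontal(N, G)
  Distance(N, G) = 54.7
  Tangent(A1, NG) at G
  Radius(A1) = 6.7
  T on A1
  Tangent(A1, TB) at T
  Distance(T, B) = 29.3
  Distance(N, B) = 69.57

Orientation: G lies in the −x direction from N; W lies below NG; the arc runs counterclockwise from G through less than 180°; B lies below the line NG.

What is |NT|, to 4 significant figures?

61.80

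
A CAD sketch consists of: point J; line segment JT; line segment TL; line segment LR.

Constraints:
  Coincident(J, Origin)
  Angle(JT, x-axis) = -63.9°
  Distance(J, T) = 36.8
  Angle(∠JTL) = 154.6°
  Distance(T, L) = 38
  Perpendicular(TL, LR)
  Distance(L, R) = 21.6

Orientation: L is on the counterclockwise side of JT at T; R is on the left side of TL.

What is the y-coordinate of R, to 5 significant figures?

-39.799

∠JTL = 154.6°, so TL runs at -63.9° + (180° − 154.6°) = -38.500° from the x-axis; with |TL| = 38.0, L = T + 38.0·(cos -38.500°, sin -38.500°) = (45.929, -56.703). The perpendicularity gives LR at right angles to TL; with |LR| = 21.6 on the left of TL, R = L + 21.6·(0.62251, 0.78261) = (59.375, -39.799). So R.y = -39.799.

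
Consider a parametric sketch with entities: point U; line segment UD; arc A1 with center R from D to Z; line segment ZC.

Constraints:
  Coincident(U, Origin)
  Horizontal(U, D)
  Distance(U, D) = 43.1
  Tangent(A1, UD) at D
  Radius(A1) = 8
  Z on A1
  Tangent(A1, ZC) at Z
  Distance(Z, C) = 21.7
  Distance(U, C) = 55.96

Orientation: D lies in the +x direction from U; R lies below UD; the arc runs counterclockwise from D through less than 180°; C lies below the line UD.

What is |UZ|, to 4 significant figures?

38.02

Checks: U = (0.00, 0.00) ✓; |RZ| = 8.000 ✓; ∠(RZ, ZC) = 90.00° ✓; |ZC| = 21.70 ✓; |UC| = 55.96 ✓.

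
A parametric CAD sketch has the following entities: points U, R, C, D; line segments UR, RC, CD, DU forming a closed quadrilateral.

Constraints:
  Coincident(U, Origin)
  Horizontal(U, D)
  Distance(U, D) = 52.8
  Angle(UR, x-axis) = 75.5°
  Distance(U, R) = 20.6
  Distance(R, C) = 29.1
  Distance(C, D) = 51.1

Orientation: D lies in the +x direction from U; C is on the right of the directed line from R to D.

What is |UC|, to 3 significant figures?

9.38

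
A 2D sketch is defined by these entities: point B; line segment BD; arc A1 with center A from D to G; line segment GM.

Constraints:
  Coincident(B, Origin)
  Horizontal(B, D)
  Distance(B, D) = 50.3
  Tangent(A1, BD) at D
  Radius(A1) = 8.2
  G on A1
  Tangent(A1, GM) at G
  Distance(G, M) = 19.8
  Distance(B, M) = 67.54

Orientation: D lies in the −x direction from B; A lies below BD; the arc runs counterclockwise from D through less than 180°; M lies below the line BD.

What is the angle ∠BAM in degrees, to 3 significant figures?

134°

Checks: |AG| = 8.200 ✓; ∠(AG, GM) = 90.00° ✓; |GM| = 19.80 ✓; |BM| = 67.54 ✓.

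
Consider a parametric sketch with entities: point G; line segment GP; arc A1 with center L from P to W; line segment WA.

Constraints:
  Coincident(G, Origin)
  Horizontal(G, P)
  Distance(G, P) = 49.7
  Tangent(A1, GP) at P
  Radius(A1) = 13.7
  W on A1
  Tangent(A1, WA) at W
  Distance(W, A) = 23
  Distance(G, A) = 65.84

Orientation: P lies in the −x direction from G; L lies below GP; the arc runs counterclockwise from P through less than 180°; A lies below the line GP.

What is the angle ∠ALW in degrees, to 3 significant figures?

59.2°

Checks: ∠(LP, PG) = 90.00° ✓; |LP| = 13.70 ✓; |LW| = 13.70 ✓; ∠(LW, WA) = 90.00° ✓; |WA| = 23.00 ✓; |GA| = 65.84 ✓.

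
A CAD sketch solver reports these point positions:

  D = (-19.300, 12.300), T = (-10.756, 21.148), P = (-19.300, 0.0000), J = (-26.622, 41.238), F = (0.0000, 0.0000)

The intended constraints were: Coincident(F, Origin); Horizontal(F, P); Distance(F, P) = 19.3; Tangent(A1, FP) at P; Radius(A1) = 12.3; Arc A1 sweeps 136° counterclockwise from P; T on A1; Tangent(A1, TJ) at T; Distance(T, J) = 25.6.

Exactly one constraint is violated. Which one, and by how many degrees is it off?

Tangent(A1, TJ) at T — off by 7.70°.

F = (0.00, 0.00) ✓; F.y = 0.00, P.y = 0.00 ✓; |FP| = 19.30 ✓; ∠(DP, PF) = 90.00° ✓; |DP| = 12.30 ✓; bearing(D→T) − bearing(D→P) = 136.0° ✓; |DT| = 12.30 ✓; ∠(DT, TJ) = 97.70° ✗; |TJ| = 25.60 ✓.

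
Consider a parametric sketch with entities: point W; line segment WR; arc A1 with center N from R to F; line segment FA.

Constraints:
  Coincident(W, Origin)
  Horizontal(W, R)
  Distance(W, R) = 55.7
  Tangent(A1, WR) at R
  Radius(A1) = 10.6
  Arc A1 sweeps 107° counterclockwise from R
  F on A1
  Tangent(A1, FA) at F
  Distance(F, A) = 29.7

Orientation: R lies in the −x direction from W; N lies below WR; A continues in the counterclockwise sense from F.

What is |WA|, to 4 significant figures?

70.99

W is at the origin; WR is horizontal with |WR| = 55.7 and R on the −x side, so R = (-55.70, 0.000). A1 meets WR tangentially, so NR is at right angles to WR, so N = R + (0, -10.6) = (-55.70, -10.60). On A1, R sits at bearing 90° from N; a 107° counterclockwise sweep puts F at bearing 197°, so F = N + 10.6·(cos 197°, sin 197°) = (-65.84, -13.70). A1 meets FA tangentially, so NF is at right angles to FA, so FA runs along (−sin 197°, cos 197°); with |FA| = 29.7, A = (-57.15, -42.10). Then |WA| = |A − W| = 70.99.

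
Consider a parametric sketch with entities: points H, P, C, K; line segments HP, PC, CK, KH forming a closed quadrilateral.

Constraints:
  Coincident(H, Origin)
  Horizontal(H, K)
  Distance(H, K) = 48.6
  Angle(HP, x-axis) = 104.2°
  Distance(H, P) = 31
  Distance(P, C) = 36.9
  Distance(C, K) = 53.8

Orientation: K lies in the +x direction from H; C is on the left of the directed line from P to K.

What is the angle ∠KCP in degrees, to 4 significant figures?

87.20°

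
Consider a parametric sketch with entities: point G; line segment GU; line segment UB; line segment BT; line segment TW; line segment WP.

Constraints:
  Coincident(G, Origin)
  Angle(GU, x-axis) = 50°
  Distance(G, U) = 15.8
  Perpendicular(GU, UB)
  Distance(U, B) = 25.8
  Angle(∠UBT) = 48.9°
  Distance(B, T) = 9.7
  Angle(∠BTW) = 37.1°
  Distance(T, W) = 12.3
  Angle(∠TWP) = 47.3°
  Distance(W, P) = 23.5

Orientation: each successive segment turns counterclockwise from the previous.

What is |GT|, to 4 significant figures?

21.20

G is at the origin; GU runs at 50.0° with length 15.8, so U = (10.16, 12.10). The perpendicularity gives UB at right angles to GU, so UB runs at 140.0°; with |UB| = 25.8, B = (-9.608, 28.69). ∠UBT = 48.9° gives BT at -88.90° from the x-axis; with |BT| = 9.7, T = (-9.422, 18.99). Then |GT| = |T − G| = 21.20.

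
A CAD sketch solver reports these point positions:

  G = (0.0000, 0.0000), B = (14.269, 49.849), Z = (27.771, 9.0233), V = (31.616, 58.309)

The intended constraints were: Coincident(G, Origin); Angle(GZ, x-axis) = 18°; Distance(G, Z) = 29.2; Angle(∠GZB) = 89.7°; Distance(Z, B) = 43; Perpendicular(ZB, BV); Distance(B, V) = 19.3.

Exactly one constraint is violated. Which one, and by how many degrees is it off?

Perpendicular(ZB, BV) — off by 7.70°.

G = (0.00, 0.00) ✓; GZ at 18.00° ✓; |GZ| = 29.20 ✓; ∠GZB = 89.70° ✓; |ZB| = 43.00 ✓; ∠(ZB, BV) = 82.30° ✗; |BV| = 19.30 ✓.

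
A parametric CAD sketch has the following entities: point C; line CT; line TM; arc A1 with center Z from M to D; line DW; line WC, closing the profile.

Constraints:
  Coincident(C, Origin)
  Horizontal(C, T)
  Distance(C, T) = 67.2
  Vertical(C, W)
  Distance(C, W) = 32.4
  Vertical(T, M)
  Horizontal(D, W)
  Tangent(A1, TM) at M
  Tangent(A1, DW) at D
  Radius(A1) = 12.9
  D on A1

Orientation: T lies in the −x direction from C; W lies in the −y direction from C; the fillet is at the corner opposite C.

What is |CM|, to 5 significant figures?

69.972

C is at the origin; C and T share the same y with |CT| = 67.2 and T on the −x side, so T = (-67.200, 0.0000). C and W share the same x with |CW| = 32.4 and W on the −y side, so W = (0.0000, -32.400). The virtual corner opposite C is at (-67.200, -32.400). Tangency of A1 to TM means the radius ZM is perpendicular to TM and since A1 is tangent to DW there, ZD ⟂ DW, with radius 12.9, so the center Z sits 12.9 in from both sides at Z = (-54.300, -19.500). That places the tangent points at M = (-67.200, -19.500) on TM and D = (-54.300, -32.400) on DW. Then |CM| = |M − C| = 69.972.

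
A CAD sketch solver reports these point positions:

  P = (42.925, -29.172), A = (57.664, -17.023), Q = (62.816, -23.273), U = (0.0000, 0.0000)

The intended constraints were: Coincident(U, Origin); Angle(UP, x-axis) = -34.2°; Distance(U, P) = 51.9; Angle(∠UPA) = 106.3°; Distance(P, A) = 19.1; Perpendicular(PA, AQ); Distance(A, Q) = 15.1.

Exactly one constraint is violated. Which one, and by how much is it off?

Distance(A, Q) = 15.1 — off by 7.00.

U = (0.00, 0.00) ✓; UP at -34.20° ✓; |UP| = 51.90 ✓; ∠UPA = 106.3° ✓; |PA| = 19.10 ✓; ∠(PA, AQ) = 90.00° ✓; |AQ| = 8.100 ✗.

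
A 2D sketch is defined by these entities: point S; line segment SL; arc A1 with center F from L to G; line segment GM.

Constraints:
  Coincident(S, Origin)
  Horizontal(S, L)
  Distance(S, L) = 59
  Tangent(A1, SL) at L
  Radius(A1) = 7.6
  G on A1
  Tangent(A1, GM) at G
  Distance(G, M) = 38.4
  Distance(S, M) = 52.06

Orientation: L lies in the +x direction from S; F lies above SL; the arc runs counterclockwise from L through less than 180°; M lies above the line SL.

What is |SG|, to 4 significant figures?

65.36

Checks: |FG| = 7.600 ✓; ∠(FG, GM) = 90.00° ✓; |GM| = 38.40 ✓; |SM| = 52.06 ✓.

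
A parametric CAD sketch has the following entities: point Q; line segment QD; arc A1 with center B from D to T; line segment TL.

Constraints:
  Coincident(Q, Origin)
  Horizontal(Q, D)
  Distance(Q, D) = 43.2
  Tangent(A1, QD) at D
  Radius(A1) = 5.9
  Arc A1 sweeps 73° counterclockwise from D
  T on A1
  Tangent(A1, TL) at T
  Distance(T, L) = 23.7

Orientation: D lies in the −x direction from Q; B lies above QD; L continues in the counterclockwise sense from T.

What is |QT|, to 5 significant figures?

37.789

Q is at the origin; QD is horizontal with |QD| = 43.2 and D on the −x side, so D = (-43.200, 0.0000). Since A1 is tangent to QD there, BD ⟂ QD, so B = D + (0, 5.9) = (-43.200, 5.9000). On A1, D sits at bearing -90° from B; a 73° counterclockwise sweep puts T at bearing -17°, so T = B + 5.9·(cos -17°, sin -17°) = (-37.558, 4.1750). Then |QT| = |T − Q| = 37.789.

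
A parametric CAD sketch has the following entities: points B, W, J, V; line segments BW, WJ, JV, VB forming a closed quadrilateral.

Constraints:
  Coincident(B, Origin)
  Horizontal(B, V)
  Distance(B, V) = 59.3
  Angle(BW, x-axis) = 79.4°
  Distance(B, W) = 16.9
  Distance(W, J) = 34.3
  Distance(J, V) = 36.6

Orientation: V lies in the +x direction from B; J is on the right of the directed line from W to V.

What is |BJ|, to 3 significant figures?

26.4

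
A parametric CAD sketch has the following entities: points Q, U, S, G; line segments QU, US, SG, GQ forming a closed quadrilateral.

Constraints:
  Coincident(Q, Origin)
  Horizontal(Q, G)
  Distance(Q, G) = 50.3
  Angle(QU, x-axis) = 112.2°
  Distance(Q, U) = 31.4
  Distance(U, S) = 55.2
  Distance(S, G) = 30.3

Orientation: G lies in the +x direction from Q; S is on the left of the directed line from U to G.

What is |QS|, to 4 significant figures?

52.42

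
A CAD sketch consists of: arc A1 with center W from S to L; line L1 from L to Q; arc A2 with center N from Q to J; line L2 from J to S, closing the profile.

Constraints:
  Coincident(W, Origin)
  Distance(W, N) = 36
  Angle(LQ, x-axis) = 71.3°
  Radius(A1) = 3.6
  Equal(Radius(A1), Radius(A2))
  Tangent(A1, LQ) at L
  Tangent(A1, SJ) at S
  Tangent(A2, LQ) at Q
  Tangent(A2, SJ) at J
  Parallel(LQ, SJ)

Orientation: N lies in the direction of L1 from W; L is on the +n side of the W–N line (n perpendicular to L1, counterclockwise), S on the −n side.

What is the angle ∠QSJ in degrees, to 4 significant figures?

11.31°

Tangency of A1 to both parallel lines with radius 3.6 puts L and S at W ± 3.6·n: L = (-3.410, 1.154), S = (3.410, -1.154). Equal radii place Q and J the same way about N: Q = N + 3.6·n = (8.132, 35.25), J = N − 3.6·n = (14.95, 32.95). Then cos ∠QSJ = SQ·SJ / (|SQ||SJ|), giving 11.31°.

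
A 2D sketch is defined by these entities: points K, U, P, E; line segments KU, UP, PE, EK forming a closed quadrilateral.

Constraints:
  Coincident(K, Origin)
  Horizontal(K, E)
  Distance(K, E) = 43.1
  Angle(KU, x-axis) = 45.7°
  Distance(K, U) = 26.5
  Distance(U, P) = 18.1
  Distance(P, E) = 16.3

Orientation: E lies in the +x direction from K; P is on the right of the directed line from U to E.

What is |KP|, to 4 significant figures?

27.25

K is at the origin; KE is horizontal with |KE| = 43.1 and E in +x, so E = (43.1, 0). KU runs at 45.7° with |KU| = 26.5, so U = (18.51, 18.97). P is determined by |UP| = 18.1 and |PE| = 16.3 together: it lies at the intersection of circle(U, 18.1) and circle(E, 16.3). With |UE| = 31.06, the foot of the radical line on UE is 16.52 from U and the perpendicular offset is √(18.1² − 16.52²) = 7.385. Taking the right-of-UE solution: P = (27.08, 3.026).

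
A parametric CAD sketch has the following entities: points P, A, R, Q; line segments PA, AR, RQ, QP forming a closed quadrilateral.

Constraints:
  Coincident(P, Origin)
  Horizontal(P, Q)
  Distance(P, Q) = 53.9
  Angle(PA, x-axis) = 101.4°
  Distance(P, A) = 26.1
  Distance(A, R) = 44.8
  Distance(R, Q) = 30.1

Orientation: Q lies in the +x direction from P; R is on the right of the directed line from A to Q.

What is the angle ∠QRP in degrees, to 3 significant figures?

148°

Checks: |AR| = 44.80 ✓; |RQ| = 30.10 ✓.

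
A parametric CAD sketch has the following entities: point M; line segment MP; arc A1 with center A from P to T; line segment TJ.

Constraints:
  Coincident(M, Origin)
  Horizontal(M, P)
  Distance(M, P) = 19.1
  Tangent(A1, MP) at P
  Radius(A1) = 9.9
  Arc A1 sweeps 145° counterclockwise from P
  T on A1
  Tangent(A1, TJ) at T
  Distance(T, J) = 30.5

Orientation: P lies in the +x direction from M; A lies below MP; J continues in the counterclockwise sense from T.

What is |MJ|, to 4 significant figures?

52.30

M is at the origin; MP is horizontal with |MP| = 19.1 and P on the +x side, so P = (19.10, 0.000). Tangency of A1 to MP means the radius AP is perpendicular to MP, so A = P + (0, -9.9) = (19.10, -9.900). On A1, P sits at bearing 90° from A; a 145° counterclockwise sweep puts T at bearing 235°, so T = A + 9.9·(cos 235°, sin 235°) = (13.42, -18.01). Since A1 is tangent to TJ there, AT ⟂ TJ, so TJ runs along (−sin 235°, cos 235°); with |TJ| = 30.5, J = (38.41, -35.50). Then |MJ| = |J − M| = 52.30.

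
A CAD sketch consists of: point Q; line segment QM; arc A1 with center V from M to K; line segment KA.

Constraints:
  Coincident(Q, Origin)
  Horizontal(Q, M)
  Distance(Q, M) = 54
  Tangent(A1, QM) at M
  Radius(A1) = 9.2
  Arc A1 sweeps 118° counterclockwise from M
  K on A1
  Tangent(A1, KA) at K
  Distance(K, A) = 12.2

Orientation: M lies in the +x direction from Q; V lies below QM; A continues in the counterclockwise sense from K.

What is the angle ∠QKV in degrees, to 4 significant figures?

135.6°

Q is at the origin; QM is horizontal with |QM| = 54.0 and M on the +x side, so M = (54.00, 0.000). Since A1 is tangent to QM there, VM ⟂ QM, so V = M + (0, -9.2) = (54.00, -9.200). On A1, M sits at bearing 90° from V; a 118° counterclockwise sweep puts K at bearing 208°, so K = V + 9.2·(cos 208°, sin 208°) = (45.88, -13.52). Then cos ∠QKV = KQ·KV / (|KQ||KV|), giving 135.6°.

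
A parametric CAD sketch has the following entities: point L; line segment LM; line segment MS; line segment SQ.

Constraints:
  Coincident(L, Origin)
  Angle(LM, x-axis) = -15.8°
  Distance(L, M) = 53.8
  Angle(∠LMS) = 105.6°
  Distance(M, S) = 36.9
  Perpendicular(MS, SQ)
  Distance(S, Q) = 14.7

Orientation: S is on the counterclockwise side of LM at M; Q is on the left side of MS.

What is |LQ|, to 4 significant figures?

63.38

L is at the origin; LM runs at -15.8° with length 53.8, so M = 53.8·(cos -15.8°, sin -15.8°) = (51.77, -14.65). ∠LMS = 105.6°, so MS runs at -15.8° + (180° − 105.6°) = 58.60° from the x-axis; with |MS| = 36.9, S = M + 36.9·(cos 58.60°, sin 58.60°) = (70.99, 16.85). MS ⟂ SQ; with |SQ| = 14.7 on the left of MS, Q = S + 14.7·(-0.8536, 0.5210) = (58.45, 24.51). Then |LQ| = |Q − L| = 63.38.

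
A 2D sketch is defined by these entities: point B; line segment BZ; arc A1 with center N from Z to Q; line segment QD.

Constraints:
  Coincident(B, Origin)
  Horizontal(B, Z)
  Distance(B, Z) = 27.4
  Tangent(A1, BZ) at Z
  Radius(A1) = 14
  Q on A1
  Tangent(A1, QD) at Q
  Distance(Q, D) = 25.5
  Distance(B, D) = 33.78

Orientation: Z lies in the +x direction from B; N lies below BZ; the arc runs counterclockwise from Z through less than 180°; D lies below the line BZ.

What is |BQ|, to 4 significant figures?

16.98

B is at the origin; BZ is horizontal with |BZ| = 27.4 and Z on the +x side, so Z = (27.40, 0.000). A1 meets BZ tangentially, so NZ is at right angles to BZ, so N = Z + (0, -14) = (27.40, -14.00). Since NQ ⟂ QD (tangency), |ND| = √(14.0² + 25.5²) = 29.09 regardless of where Q sits on A1. So D lies on both circle(B, 33.78) and circle(N, 29.09); the below-BZ intersection is D = (5.639, -33.31). Q is the foot of the tangent from D: Q = (14.22, -9.291).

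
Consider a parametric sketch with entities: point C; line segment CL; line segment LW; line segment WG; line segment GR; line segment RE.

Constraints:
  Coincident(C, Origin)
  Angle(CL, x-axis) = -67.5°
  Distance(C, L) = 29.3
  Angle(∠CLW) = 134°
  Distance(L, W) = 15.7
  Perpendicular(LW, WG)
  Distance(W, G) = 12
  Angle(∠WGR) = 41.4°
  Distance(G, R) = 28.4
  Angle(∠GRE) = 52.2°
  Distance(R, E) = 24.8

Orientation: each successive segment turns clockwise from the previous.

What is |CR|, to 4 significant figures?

34.95

LW ⟂ WG, so WG runs at 156.5°; with |WG| = 12.0, G = (-6.052, -36.68). ∠WGR = 41.4° gives GR at 17.90° from the x-axis; with |GR| = 28.4, R = (20.97, -27.95). Then |CR| = |R − C| = 34.95.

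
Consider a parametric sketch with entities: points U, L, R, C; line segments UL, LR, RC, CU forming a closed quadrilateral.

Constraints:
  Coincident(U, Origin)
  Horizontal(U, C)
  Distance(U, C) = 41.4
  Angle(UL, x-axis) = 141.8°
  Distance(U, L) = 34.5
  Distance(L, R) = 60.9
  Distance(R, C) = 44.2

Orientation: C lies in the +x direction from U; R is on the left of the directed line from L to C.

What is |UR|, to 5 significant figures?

52.128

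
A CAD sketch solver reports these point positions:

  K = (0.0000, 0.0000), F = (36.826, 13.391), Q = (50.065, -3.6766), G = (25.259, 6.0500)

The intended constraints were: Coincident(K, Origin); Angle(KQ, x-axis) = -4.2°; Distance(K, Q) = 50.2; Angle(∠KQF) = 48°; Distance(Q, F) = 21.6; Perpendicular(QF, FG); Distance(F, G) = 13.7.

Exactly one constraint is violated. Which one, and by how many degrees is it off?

Perpendicular(QF, FG) — off by 5.40°.

K = (0.00, 0.00) ✓; KQ at -4.200° ✓; |KQ| = 50.20 ✓; ∠KQF = 48.00° ✓; |QF| = 21.60 ✓; ∠(QF, FG) = 84.60° ✗; |FG| = 13.70 ✓.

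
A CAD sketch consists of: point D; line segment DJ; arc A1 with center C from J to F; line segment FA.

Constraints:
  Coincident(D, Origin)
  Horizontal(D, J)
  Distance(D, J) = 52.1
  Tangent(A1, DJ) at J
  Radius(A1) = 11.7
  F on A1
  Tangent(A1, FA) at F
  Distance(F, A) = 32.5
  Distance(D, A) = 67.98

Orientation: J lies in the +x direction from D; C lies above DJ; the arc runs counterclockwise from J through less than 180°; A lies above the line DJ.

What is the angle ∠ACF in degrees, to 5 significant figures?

70.201°

Checks: ∠(CJ, JD) = 90.00° ✓; |CJ| = 11.70 ✓; |CF| = 11.70 ✓; ∠(CF, FA) = 90.00° ✓; |FA| = 32.50 ✓; |DA| = 67.98 ✓.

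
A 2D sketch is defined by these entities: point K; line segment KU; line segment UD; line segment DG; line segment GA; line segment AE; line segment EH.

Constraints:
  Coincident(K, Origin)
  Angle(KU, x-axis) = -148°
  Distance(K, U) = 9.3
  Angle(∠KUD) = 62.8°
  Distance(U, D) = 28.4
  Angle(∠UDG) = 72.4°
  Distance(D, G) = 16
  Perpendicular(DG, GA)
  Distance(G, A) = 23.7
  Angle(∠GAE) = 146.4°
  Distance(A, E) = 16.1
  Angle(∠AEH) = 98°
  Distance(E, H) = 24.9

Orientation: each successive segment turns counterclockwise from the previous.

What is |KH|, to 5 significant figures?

31.103

∠GAE = 146.4° gives AE at -159.60° from the x-axis; with |AE| = 16.1, E = (-18.003, -4.0931). ∠AEH = 98.0° gives EH at -77.600° from the x-axis; with |EH| = 24.9, H = (-12.656, -28.412). Then |KH| = |H − K| = 31.103.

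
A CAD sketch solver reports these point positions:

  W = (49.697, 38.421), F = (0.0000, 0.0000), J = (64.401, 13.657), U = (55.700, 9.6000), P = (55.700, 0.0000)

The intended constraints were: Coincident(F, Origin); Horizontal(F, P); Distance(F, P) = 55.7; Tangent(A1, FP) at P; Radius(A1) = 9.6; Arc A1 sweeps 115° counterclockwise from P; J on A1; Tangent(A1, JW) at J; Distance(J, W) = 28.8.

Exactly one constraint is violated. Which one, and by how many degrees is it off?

Tangent(A1, JW) at J — off by 5.70°.

F = (0.00, 0.00) ✓; F.y = 0.00, P.y = 0.00 ✓; |FP| = 55.70 ✓; ∠(UP, PF) = 90.00° ✓; |UP| = 9.600 ✓; bearing(U→J) − bearing(U→P) = 115.0° ✓; |UJ| = 9.600 ✓; ∠(UJ, JW) = 84.30° ✗; |JW| = 28.80 ✓.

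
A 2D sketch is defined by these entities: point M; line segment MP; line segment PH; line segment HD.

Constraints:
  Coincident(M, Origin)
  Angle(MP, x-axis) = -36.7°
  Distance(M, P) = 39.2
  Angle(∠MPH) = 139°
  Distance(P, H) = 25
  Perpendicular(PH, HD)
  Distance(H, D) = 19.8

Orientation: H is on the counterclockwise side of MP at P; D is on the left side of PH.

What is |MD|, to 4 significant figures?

54.90

∠MPH = 139.0°, so PH runs at -36.7° + (180° − 139.0°) = 4.300° from the x-axis; with |PH| = 25.0, H = P + 25.0·(cos 4.300°, sin 4.300°) = (56.36, -21.55). The perpendicularity gives HD at right angles to PH; with |HD| = 19.8 on the left of PH, D = H + 19.8·(-0.07498, 0.9972) = (54.87, -1.808). Then |MD| = |D − M| = 54.90.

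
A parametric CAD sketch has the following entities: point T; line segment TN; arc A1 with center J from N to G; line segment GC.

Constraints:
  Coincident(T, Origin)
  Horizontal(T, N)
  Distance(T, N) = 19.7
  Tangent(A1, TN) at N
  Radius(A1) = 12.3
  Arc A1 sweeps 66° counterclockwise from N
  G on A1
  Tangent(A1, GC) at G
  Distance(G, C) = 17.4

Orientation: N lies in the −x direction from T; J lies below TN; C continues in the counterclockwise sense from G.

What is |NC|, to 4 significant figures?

29.55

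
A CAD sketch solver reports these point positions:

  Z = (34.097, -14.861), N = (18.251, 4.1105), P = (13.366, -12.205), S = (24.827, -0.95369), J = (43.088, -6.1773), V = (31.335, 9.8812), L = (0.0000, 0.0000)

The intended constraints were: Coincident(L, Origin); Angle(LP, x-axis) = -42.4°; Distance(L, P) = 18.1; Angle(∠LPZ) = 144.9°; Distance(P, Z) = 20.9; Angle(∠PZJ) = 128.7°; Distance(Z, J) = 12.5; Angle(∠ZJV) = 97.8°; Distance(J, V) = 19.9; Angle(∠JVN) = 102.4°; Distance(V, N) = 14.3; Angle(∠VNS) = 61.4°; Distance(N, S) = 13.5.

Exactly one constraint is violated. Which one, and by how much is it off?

Distance(N, S) = 13.5 — off by 5.20.

L = (0.00, 0.00) ✓; LP at -42.40° ✓; |LP| = 18.10 ✓; ∠LPZ = 144.9° ✓; |PZ| = 20.90 ✓; ∠PZJ = 128.7° ✓; |ZJ| = 12.50 ✓; ∠ZJV = 97.80° ✓; |JV| = 19.90 ✓; ∠JVN = 102.4° ✓; |VN| = 14.30 ✓; ∠VNS = 61.40° ✓; |NS| = 8.300 ✗.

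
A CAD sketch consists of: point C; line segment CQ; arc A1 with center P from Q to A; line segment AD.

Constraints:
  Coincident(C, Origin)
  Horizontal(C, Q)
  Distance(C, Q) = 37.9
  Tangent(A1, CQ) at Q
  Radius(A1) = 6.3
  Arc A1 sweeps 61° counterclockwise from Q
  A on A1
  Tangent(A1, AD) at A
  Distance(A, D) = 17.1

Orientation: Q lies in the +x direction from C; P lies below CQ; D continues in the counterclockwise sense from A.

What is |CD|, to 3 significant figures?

30.2

C is at the origin; C and Q share the same y with |CQ| = 37.9 and Q on the +x side, so Q = (37.9, 0.00). Since A1 is tangent to CQ there, PQ ⟂ CQ, so P = Q + (0, -6.3) = (37.9, -6.30). On A1, Q sits at bearing 90° from P; a 61° counterclockwise sweep puts A at bearing 151°, so A = P + 6.3·(cos 151°, sin 151°) = (32.4, -3.25). Tangency of A1 to AD means the radius PA is perpendicular to AD, so AD runs along (−sin 151°, cos 151°); with |AD| = 17.1, D = (24.1, -18.2). Then |CD| = |D − C| = 30.2.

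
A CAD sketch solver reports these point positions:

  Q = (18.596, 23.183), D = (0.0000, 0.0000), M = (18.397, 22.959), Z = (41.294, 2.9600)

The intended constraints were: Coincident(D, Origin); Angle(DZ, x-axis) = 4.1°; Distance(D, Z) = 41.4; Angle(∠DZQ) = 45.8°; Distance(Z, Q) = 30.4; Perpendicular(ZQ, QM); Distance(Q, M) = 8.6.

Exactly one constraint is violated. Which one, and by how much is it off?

Distance(Q, M) = 8.6 — off by 8.30.

D = (0.00, 0.00) ✓; DZ at 4.100° ✓; |DZ| = 41.40 ✓; ∠DZQ = 45.80° ✓; |ZQ| = 30.40 ✓; ∠(ZQ, QM) = 90.08° ✓; |QM| = 0.2996 ✗.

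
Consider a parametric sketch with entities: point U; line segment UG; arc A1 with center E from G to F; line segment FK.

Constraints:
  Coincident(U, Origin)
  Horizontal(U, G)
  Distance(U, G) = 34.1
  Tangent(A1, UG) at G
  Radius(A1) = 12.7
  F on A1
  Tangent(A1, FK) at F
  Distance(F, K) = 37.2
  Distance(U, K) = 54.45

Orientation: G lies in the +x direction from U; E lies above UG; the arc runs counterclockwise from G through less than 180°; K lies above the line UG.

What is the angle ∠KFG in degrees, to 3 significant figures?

116°

Checks: |EF| = 12.70 ✓; ∠(EF, FK) = 90.00° ✓; |FK| = 37.20 ✓; |UK| = 54.45 ✓.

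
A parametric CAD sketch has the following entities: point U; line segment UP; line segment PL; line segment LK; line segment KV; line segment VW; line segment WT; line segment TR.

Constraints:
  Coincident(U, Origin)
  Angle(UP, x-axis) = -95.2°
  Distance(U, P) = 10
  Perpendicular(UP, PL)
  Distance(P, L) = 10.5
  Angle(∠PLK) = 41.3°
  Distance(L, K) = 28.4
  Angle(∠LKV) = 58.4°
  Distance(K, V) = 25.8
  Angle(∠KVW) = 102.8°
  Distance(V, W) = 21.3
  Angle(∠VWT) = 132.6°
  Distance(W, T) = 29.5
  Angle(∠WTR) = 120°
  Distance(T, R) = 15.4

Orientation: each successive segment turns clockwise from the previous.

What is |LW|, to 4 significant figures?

16.01

U is at the origin; UP runs at -95.2° with length 10.0, so P = (-0.9063, -9.959). The perpendicularity gives PL at right angles to UP, so PL runs at 174.8°; with |PL| = 10.5, L = (-11.36, -9.007). ∠PLK = 41.3° gives LK at 36.10° from the x-axis; with |LK| = 28.4, K = (11.58, 7.726). ∠LKV = 58.4° gives KV at -85.50° from the x-axis; with |KV| = 25.8, V = (13.61, -17.99). ∠KVW = 102.8° gives VW at -162.7° from the x-axis; with |VW| = 21.3, W = (-6.728, -24.33). Then |LW| = |W − L| = 16.01.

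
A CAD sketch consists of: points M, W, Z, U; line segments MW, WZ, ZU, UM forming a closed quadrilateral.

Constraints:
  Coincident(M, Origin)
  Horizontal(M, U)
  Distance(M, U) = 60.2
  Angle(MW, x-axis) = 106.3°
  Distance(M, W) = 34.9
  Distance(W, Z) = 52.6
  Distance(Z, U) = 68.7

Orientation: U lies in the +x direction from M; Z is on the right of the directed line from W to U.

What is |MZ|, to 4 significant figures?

19.83

M is at the origin; M and U share the same y with |MU| = 60.2 and U in +x, so U = (60.2, 0). MW runs at 106.3° with |MW| = 34.9, so W = (-9.795, 33.50). Z is determined by |WZ| = 52.6 and |ZU| = 68.7 together: it lies at the intersection of circle(W, 52.6) and circle(U, 68.7). With |WU| = 77.60, the foot of the radical line on WU is 26.22 from W and the perpendicular offset is √(52.6² − 26.22²) = 45.60. Taking the right-of-WU solution: Z = (-5.834, -18.95).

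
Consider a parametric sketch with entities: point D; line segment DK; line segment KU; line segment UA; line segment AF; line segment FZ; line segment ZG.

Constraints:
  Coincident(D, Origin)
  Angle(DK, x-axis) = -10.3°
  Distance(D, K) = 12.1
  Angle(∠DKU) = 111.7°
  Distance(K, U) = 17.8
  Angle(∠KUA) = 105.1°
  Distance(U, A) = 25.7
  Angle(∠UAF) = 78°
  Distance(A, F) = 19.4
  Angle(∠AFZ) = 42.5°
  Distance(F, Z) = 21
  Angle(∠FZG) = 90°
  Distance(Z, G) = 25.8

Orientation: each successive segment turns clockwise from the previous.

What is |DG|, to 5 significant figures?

46.232

D is at the origin; DK runs at -10.3° with length 12.1, so K = (11.905, -2.1635). ∠DKU = 111.7° gives KU at -78.600° from the x-axis; with |KU| = 17.8, U = (15.423, -19.612). ∠KUA = 105.1° gives UA at -153.50° from the x-axis; with |UA| = 25.7, A = (-7.5765, -31.080). ∠UAF = 78.0° gives AF at 104.50° from the x-axis; with |AF| = 19.4, F = (-12.434, -12.298). ∠AFZ = 42.5° gives FZ at -33.000° from the x-axis; with |FZ| = 21.0, Z = (5.1782, -23.735). ∠FZG = 90.0° gives ZG at -123.00° from the x-axis; with |ZG| = 25.8, G = (-8.8735, -45.373). Then |DG| = |G − D| = 46.232.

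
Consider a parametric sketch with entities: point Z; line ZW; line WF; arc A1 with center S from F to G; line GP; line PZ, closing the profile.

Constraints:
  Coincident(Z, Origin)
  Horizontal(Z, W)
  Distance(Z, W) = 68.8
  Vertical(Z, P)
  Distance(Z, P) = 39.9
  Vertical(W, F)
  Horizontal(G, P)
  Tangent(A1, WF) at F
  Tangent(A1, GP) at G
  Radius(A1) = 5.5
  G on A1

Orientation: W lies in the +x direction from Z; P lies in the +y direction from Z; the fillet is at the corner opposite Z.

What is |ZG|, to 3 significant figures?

74.8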